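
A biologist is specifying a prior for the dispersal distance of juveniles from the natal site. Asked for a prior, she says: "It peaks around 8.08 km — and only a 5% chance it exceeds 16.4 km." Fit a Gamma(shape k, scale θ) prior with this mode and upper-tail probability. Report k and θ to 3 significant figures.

k ≈ 6.53, θ ≈ 1.46

Gamma(k,θ) with k>1 has mode (k−1)θ, so θ = 8.08/(k−1).
Need P(X < 16.4) = 0.95 with θ tied to k this way. Start at k = 2, θ = 8.08: P(X<16.4) ≈ 0.602.
Too low — raise k to concentrate. Iterating converges to k ≈ 6.53.
Then θ = 8.08/(6.53−1) ≈ 1.46.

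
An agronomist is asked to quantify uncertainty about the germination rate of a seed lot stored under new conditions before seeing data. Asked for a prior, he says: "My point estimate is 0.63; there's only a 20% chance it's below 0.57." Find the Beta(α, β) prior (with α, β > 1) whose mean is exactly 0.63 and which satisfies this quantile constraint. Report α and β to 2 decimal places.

α ≈ 28.40, β ≈ 16.68

With mean 0.63 fixed, write α = 0.63s, β = 0.37s where s = α+β.
Need P(θ < 0.57) = 0.2 under Beta(0.63s, 0.37s). Normal approximation: (q−m)/√(m(1−m)/s) ≈ z_{0.2} = -0.842, so s ≈ 0.63·0.37·(-0.842)²/(0.57−0.63)² = 45.9.
At s = 45.9: P(θ<0.57) ≈ 0.198. Adjusting to match 0.2 gives s ≈ 45.08.
So α = 0.63·45.08 ≈ 28.40, β = 0.37·45.08 ≈ 16.68.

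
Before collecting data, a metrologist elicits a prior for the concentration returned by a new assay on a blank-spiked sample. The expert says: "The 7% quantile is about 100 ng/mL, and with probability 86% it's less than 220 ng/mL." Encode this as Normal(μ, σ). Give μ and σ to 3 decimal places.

μ = 169.283, σ = 46.946

The p-quantile of Normal(μ,σ) is μ + z_p·σ, with z_{0.07} = -1.476 and z_{0.86} = 1.08.
Eliminate σ: μ = (z₂·x₁ − z₁·x₂)/(z₂ − z₁) = (1.08·100 − (-1.476)·220)/2.556 = 169.283.
Then σ = (x₂ − x₁)/(z₂ − z₁) = (220 − 100)/2.556 = 46.946.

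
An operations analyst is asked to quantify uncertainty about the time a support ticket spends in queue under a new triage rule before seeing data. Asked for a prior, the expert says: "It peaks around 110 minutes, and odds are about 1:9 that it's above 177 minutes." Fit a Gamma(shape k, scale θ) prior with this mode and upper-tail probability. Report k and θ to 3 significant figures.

Gamma(k,θ) with k>1 has mode (k−1)θ, so θ = 110/(k−1).
Need P(X < 177) = 0.9 with θ tied to k this way. Start at k = 2, θ = 110: P(X<177) ≈ 0.478.
Too low — raise k to concentrate. Iterating converges to k ≈ 9.31.
Then θ = 110/(9.31−1) ≈ 13.2.

k ≈ 9.31, θ ≈ 13.2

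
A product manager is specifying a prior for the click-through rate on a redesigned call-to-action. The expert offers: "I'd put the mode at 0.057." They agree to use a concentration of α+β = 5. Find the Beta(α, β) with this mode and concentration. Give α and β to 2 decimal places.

For α,β > 1 the Beta mode is (α−1)/(α+β−2). With α+β = 5, the mode is (α−1)/3.
Set (α−1)/3 = 0.057 → α = 1 + 0.057·3 = 1.17.
β = 5 − α = 3.83.

α = 1.17, β = 3.83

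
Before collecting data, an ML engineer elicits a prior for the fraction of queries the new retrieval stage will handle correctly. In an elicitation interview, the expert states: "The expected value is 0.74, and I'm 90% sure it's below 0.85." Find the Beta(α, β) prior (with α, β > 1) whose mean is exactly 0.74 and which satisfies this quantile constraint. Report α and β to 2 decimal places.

α ≈ 17.26, β ≈ 6.06

With mean 0.74 fixed, write α = 0.74s, β = 0.26s where s = α+β.
Need P(θ < 0.85) = 0.9 under Beta(0.74s, 0.26s). Normal approximation: (q−m)/√(m(1−m)/s) ≈ z_{0.9} = 1.28, so s ≈ 0.74·0.26·(1.28)²/(0.85−0.74)² = 26.1.
At s = 26.1: P(θ<0.85) ≈ 0.914. Adjusting to match 0.9 gives s ≈ 23.32.
So α = 0.74·23.32 ≈ 17.26, β = 0.26·23.32 ≈ 6.06.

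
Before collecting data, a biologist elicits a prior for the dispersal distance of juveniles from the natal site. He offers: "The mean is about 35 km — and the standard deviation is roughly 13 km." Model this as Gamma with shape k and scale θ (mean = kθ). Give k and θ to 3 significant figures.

For Gamma(k, scale θ): mean = kθ, variance = kθ², so CV = 1/√k.
CV = SD/mean = 13/35 = 0.3714, hence k = 1/CV² = 7.25.
Then θ = mean/k = 35/7.25 = 4.83.

k ≈ 7.25, θ ≈ 4.83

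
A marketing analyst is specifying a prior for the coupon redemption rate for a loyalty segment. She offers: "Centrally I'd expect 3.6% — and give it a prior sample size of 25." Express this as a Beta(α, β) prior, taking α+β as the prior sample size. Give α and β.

α = 0.9, β = 24.1

Under the effective-sample-size interpretation, Beta(α, β) has prior mean α/(α+β) and prior sample size α+β.
So α+β = 25 and α/(α+β) = 0.036, giving α = 0.036·25 = 0.9 and β = 25 − 0.9 = 24.1.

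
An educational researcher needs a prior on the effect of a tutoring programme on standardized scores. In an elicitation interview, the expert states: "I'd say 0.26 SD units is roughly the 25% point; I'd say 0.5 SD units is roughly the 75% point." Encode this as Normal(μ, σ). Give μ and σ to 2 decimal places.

μ = 0.38, σ = 0.18

For Normal(μ,σ), the p-quantile is μ + z_p·σ. Here z_{0.25} = -0.6745, z_{0.75} = 0.6745.
So 0.26 = μ − 0.6745σ and 0.5 = μ + 0.6745σ.
Subtracting: σ = (0.5 − 0.26)/(0.6745 − (-0.6745)) = 0.18.
Then μ = 0.26 − (-0.6745)·0.18 = 0.38.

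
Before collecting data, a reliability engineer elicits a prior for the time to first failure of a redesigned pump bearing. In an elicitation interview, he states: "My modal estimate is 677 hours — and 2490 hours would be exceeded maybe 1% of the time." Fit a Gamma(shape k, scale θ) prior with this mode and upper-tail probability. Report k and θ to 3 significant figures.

Gamma(k,θ) with k>1 has mode (k−1)θ, so θ = 677/(k−1).
Need P(X < 2490) = 0.99 with θ tied to k this way. Start at k = 2, θ = 677: P(X<2490) ≈ 0.882.
Too low — raise k to concentrate. Iterating converges to k ≈ 3.52.
Then θ = 677/(3.52−1) ≈ 269.

k ≈ 3.52, θ ≈ 269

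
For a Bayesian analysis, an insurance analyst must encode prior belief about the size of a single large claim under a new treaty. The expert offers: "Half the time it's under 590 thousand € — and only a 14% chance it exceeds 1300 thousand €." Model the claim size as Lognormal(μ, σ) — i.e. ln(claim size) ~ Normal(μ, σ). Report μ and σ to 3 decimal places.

μ ≈ 6.380, σ ≈ 0.731

If T ~ Lognormal(μ,σ) then ln T ~ Normal(μ,σ), so the p-quantile of ln T is μ + z_p·σ.
ln(590) = 6.38 and ln(1300) = 7.17; z_{0.5} = 0, z_{0.86} = 1.08.
σ = (7.17 − 6.38)/(1.08 − (0)) = 0.731.
μ = 6.38 − (0)·0.731 = 6.380.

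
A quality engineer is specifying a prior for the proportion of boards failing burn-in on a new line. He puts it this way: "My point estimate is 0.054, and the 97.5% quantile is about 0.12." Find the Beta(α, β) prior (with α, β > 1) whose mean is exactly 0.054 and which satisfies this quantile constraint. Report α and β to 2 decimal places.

With mean 0.054 fixed, write α = 0.054s, β = 0.946s where s = α+β.
Need P(θ < 0.12) = 0.975 under Beta(0.054s, 0.946s). Normal approximation: (q−m)/√(m(1−m)/s) ≈ z_{0.975} = 1.96, so s ≈ 0.054·0.946·(1.96)²/(0.12−0.054)² = 45.0.
At s = 45.0: P(θ<0.12) ≈ 0.954. Adjusting to match 0.975 gives s ≈ 65.09.
So α = 0.054·65.09 ≈ 3.51, β = 0.946·65.09 ≈ 61.57.

α ≈ 3.51, β ≈ 61.57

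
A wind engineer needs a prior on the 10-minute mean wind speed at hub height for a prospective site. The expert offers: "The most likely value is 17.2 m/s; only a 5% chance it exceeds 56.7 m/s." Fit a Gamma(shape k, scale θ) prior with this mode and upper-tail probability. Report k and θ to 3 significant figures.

Gamma(k,θ) with k>1 has mode (k−1)θ, so θ = 17.2/(k−1).
Need P(X < 56.7) = 0.95 with θ tied to k this way. Start at k = 2, θ = 17.2: P(X<56.7) ≈ 0.841.
Too low — raise k to concentrate. Iterating converges to k ≈ 2.83.
Then θ = 17.2/(2.83−1) ≈ 9.38.

k ≈ 2.83, θ ≈ 9.38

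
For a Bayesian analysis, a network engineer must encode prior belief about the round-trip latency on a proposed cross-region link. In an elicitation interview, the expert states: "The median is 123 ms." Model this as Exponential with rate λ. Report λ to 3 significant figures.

Exponential median = ln 2 / λ, so λ = ln 2 / 123.0 = 0.00564.

λ ≈ 0.00564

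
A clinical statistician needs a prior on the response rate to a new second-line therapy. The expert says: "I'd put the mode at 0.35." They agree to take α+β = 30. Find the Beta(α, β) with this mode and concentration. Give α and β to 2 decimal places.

α = 10.80, β = 19.20

For α,β > 1 the Beta mode is (α−1)/(α+β−2). With α+β = 30, the mode is (α−1)/28.
Set (α−1)/28 = 0.35 → α = 1 + 0.35·28 = 10.80.
β = 30 − α = 19.20.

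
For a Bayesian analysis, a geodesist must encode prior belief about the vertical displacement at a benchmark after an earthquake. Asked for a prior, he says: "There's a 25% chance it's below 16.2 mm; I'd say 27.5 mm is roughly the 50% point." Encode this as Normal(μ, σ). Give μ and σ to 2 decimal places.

μ = 27.50, σ = 16.75

For Normal(μ,σ), the p-quantile is μ + z_p·σ. Here z_{0.25} = -0.6745, z_{0.5} = 0.
So 16.2 = μ − 0.6745σ and 27.5 = μ + 0σ.
Subtracting: σ = (27.5 − 16.2)/(0 − (-0.6745)) = 16.75.
Then μ = 16.2 − (-0.6745)·16.75 = 27.50.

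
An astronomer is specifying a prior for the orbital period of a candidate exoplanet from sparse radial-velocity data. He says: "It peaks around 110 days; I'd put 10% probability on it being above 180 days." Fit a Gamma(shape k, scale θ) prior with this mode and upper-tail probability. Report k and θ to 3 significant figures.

k ≈ 8.77, θ ≈ 14.2

Gamma(k,θ) with k>1 has mode (k−1)θ, so θ = 110/(k−1).
Need P(X < 180) = 0.9 with θ tied to k this way. Start at k = 2, θ = 110: P(X<180) ≈ 0.487.
Too low — raise k to concentrate. Iterating converges to k ≈ 8.77.
Then θ = 110/(8.77−1) ≈ 14.2.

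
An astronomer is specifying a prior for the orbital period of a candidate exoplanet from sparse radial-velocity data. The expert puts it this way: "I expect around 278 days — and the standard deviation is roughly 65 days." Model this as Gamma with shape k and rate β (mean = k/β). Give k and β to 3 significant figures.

For Gamma(k, rate β): mean = k/β, variance = k/β², so CV = 1/√k.
CV = SD/mean = 65/278 = 0.2338, hence k = 1/CV² = 18.3.
Then β = k/mean = 18.3/278 = 0.0658.

k ≈ 18.3, β ≈ 0.0658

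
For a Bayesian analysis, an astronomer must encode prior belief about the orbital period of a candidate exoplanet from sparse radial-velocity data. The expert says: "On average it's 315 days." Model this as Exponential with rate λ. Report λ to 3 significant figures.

Exponential mean = 1/λ, so λ = 1/315.0 = 0.00317.

λ ≈ 0.00317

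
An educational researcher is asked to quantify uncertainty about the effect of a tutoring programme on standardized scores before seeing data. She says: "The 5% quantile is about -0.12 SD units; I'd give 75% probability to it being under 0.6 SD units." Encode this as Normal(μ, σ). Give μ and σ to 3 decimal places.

For Normal(μ,σ), the p-quantile is μ + z_p·σ. Here z_{0.05} = -1.645, z_{0.75} = 0.6745.
So -0.12 = μ − 1.645σ and 0.6 = μ + 0.6745σ.
Subtracting: σ = (0.6 − -0.12)/(0.6745 − (-1.645)) = 0.310.
Then μ = -0.12 − (-1.645)·0.310 = 0.391.

μ = 0.391, σ = 0.310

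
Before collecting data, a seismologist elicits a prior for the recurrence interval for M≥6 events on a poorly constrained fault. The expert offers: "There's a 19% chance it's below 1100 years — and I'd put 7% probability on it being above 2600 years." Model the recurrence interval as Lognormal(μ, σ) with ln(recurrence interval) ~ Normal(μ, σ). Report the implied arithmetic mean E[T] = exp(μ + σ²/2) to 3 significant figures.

If T ~ Lognormal(μ,σ) then ln T ~ Normal(μ,σ), so the p-quantile of ln T is μ + z_p·σ.
ln(1100) = 7.003 and ln(2600) = 7.863; z_{0.19} = -0.8779, z_{0.93} = 1.476.
σ = (7.863 − 7.003)/(1.476 − (-0.8779)) = 0.365.
μ = 7.003 − (-0.8779)·0.365 = 7.324.
E[T] = exp(μ + σ²/2) = exp(7.324 + 0.0668) = 1620 years.

E[T] ≈ 1620 years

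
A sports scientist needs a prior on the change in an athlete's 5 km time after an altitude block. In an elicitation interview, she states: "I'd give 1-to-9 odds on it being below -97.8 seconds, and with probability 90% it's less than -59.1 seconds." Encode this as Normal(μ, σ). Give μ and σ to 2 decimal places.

μ = -78.45, σ = 15.10

For Normal(μ,σ), the p-quantile is μ + z_p·σ. Here z_{0.1} = -1.282, z_{0.9} = 1.282.
So -97.8 = μ − 1.282σ and -59.1 = μ + 1.282σ.
Subtracting: σ = (-59.1 − -97.8)/(1.282 − (-1.282)) = 15.10.
Then μ = -97.8 − (-1.282)·15.10 = -78.45.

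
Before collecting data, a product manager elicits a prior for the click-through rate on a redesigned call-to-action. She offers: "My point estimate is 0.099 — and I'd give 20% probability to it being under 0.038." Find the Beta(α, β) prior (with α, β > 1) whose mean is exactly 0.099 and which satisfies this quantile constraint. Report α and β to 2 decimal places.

α ≈ 1.64, β ≈ 14.96

With mean 0.099 fixed, write α = 0.099s, β = 0.901s where s = α+β.
Need P(θ < 0.038) = 0.2 under Beta(0.099s, 0.901s). Normal approximation: (q−m)/√(m(1−m)/s) ≈ z_{0.2} = -0.842, so s ≈ 0.099·0.901·(-0.842)²/(0.038−0.099)² = 17.0.
At s = 17.0: P(θ<0.038) ≈ 0.196. Adjusting to match 0.2 gives s ≈ 16.60.
So α = 0.099·16.60 ≈ 1.64, β = 0.901·16.60 ≈ 14.96.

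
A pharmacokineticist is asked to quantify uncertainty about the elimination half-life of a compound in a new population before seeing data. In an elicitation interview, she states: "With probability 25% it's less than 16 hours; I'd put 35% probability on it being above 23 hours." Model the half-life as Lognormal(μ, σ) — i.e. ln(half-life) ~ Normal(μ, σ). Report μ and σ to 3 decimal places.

If T ~ Lognormal(μ,σ) then ln T ~ Normal(μ,σ), so the p-quantile of ln T is μ + z_p·σ.
ln(16) = 2.773 and ln(23) = 3.135; z_{0.25} = -0.6745, z_{0.65} = 0.3853.
σ = (3.135 − 2.773)/(0.3853 − (-0.6745)) = 0.342.
μ = 2.773 − (-0.6745)·0.342 = 3.004.

μ ≈ 3.004, σ ≈ 0.342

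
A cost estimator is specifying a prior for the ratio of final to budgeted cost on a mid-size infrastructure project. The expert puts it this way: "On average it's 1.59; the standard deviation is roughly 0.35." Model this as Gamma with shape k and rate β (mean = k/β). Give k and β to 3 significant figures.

For Gamma(k, rate β): mean = k/β, variance = k/β², so CV = 1/√k.
CV = SD/mean = 0.35/1.59 = 0.2201, hence k = 1/CV² = 20.6.
Then β = k/mean = 20.6/1.59 = 13.

k ≈ 20.6, β ≈ 13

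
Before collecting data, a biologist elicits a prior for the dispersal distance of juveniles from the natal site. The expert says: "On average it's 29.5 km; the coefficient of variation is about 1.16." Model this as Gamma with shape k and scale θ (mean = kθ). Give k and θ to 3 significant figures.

For Gamma(k, scale θ): mean = kθ, variance = kθ², so CV = 1/√k.
CV = 1.16, hence k = 1/CV² = 0.743.
Then θ = mean/k = 29.5/0.743 = 39.7.

k ≈ 0.743, θ ≈ 39.7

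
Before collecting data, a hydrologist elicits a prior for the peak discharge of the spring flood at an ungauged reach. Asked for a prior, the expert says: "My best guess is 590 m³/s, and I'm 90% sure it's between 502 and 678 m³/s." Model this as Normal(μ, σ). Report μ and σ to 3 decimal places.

μ = 590.000, σ = 53.500

A symmetric 90% interval runs μ ± z·σ with z = 1.645.
Half-width = 88, so σ = 88/1.645 = 53.500.
μ is the stated best guess, 590.000.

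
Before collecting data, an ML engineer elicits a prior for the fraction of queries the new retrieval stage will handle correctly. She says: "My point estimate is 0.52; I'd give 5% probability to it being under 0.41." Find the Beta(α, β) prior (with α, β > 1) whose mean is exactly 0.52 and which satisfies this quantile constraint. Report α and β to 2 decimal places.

α ≈ 28.79, β ≈ 26.57

With mean 0.52 fixed, write α = 0.52s, β = 0.48s where s = α+β.
Need P(θ < 0.41) = 0.05 under Beta(0.52s, 0.48s). Normal approximation: (q−m)/√(m(1−m)/s) ≈ z_{0.05} = -1.64, so s ≈ 0.52·0.48·(-1.64)²/(0.41−0.52)² = 55.8.
At s = 55.8: P(θ<0.41) ≈ 0.049. Adjusting to match 0.05 gives s ≈ 55.36.
So α = 0.52·55.36 ≈ 28.79, β = 0.48·55.36 ≈ 26.57.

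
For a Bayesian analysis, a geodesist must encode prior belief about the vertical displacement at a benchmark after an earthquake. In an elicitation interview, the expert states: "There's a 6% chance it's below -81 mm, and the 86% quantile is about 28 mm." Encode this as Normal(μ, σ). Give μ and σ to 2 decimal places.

μ = -16.69, σ = 41.36

The p-quantile of Normal(μ,σ) is μ + z_p·σ, with z_{0.06} = -1.555 and z_{0.86} = 1.08.
Eliminate σ: μ = (z₂·x₁ − z₁·x₂)/(z₂ − z₁) = (1.08·-81 − (-1.555)·28)/2.635 = -16.69.
Then σ = (x₂ − x₁)/(z₂ − z₁) = (28 − -81)/2.635 = 41.36.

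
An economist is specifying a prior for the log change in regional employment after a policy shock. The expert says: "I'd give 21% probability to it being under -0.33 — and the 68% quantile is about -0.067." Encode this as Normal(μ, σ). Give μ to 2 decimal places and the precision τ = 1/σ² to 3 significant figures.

The p-quantile of Normal(μ,σ) is μ + z_p·σ, with z_{0.21} = -0.8064 and z_{0.68} = 0.4677.
Eliminate σ: μ = (z₂·x₁ − z₁·x₂)/(z₂ − z₁) = (0.4677·-0.33 − (-0.8064)·-0.067)/1.274 = -0.16.
Then σ = (x₂ − x₁)/(z₂ − z₁) = (-0.067 − -0.33)/1.274 = 0.21.
Precision τ = 1/σ² = 1/0.2064² = 23.5.

μ = -0.16, τ = 23.5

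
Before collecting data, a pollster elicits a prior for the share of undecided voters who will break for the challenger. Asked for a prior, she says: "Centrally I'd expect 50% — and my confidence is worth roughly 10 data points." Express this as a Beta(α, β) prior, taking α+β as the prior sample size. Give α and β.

Under the effective-sample-size interpretation, Beta(α, β) has prior mean α/(α+β) and prior sample size α+β.
So α+β = 10 and α/(α+β) = 0.5, giving α = 0.5·10 = 5 and β = 10 − 5 = 5.

α = 5, β = 5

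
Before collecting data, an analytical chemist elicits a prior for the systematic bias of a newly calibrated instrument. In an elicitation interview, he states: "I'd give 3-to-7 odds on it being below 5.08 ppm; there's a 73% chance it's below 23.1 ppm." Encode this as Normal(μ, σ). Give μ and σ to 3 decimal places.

The p-quantile of Normal(μ,σ) is μ + z_p·σ, with z_{0.3} = -0.5244 and z_{0.73} = 0.6128.
Eliminate σ: μ = (z₂·x₁ − z₁·x₂)/(z₂ − z₁) = (0.6128·5.08 − (-0.5244)·23.1)/1.137 = 13.390.
Then σ = (x₂ − x₁)/(z₂ − z₁) = (23.1 − 5.08)/1.137 = 15.846.

μ = 13.390, σ = 15.846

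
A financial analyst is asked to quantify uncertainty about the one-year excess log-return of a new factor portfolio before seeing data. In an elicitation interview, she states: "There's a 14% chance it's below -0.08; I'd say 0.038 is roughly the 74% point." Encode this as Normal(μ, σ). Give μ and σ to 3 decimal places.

The p-quantile of Normal(μ,σ) is μ + z_p·σ, with z_{0.14} = -1.08 and z_{0.74} = 0.6433.
Eliminate σ: μ = (z₂·x₁ − z₁·x₂)/(z₂ − z₁) = (0.6433·-0.08 − (-1.08)·0.038)/1.724 = -0.006.
Then σ = (x₂ − x₁)/(z₂ − z₁) = (0.038 − -0.08)/1.724 = 0.068.

μ = -0.006, σ = 0.068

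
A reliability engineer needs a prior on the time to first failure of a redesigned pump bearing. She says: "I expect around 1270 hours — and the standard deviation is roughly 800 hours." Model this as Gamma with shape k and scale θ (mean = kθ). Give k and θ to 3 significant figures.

k ≈ 2.52, θ ≈ 504

For Gamma(k, scale θ): mean = kθ, variance = kθ², so CV = 1/√k.
CV = SD/mean = 800/1270 = 0.6299, hence k = 1/CV² = 2.52.
Then θ = mean/k = 1270/2.52 = 504.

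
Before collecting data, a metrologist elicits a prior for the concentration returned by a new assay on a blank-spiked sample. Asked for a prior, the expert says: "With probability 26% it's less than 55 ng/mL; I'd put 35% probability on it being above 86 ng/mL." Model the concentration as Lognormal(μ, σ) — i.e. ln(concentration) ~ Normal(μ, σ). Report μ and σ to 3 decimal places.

If T ~ Lognormal(μ,σ) then ln T ~ Normal(μ,σ), so the p-quantile of ln T is μ + z_p·σ.
ln(55) = 4.007 and ln(86) = 4.454; z_{0.26} = -0.6433, z_{0.65} = 0.3853.
σ = (4.454 − 4.007)/(0.3853 − (-0.6433)) = 0.435.
μ = 4.007 − (-0.6433)·0.435 = 4.287.

μ ≈ 4.287, σ ≈ 0.435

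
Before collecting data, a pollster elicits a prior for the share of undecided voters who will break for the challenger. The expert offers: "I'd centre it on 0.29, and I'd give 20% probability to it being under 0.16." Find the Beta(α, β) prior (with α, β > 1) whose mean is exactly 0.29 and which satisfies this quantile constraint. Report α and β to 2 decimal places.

With mean 0.29 fixed, write α = 0.29s, β = 0.71s where s = α+β.
Need P(θ < 0.16) = 0.2 under Beta(0.29s, 0.71s). Normal approximation: (q−m)/√(m(1−m)/s) ≈ z_{0.2} = -0.842, so s ≈ 0.29·0.71·(-0.842)²/(0.16−0.29)² = 8.6.
At s = 8.6: P(θ<0.16) ≈ 0.206. Adjusting to match 0.2 gives s ≈ 8.94.
So α = 0.29·8.94 ≈ 2.59, β = 0.71·8.94 ≈ 6.35.

α ≈ 2.59, β ≈ 6.35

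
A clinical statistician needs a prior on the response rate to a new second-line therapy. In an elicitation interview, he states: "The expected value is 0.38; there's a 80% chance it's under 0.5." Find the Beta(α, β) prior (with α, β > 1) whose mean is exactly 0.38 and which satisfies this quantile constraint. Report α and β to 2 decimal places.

With mean 0.38 fixed, write α = 0.38s, β = 0.62s where s = α+β.
Need P(θ < 0.5) = 0.8 under Beta(0.38s, 0.62s). Normal approximation: (q−m)/√(m(1−m)/s) ≈ z_{0.8} = 0.842, so s ≈ 0.38·0.62·(0.842)²/(0.5−0.38)² = 11.6.
At s = 11.6: P(θ<0.5) ≈ 0.803. Adjusting to match 0.8 gives s ≈ 11.29.
So α = 0.38·11.29 ≈ 4.29, β = 0.62·11.29 ≈ 7.00.

α ≈ 4.29, β ≈ 7.00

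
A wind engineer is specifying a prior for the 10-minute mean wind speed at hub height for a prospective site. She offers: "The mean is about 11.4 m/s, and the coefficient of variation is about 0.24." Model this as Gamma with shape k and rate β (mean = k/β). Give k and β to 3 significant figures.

k ≈ 17.4, β ≈ 1.52

For Gamma(k, rate β): mean = k/β, variance = k/β², so CV = 1/√k.
CV = 0.24, hence k = 1/CV² = 17.4.
Then β = k/mean = 17.4/11.4 = 1.52.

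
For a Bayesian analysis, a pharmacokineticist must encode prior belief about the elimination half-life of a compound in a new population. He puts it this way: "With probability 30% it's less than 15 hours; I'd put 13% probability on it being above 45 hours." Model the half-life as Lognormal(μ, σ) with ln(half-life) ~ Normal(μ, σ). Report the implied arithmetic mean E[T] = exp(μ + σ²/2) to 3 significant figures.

If T ~ Lognormal(μ,σ) then ln T ~ Normal(μ,σ), so the p-quantile of ln T is μ + z_p·σ.
ln(15) = 2.708 and ln(45) = 3.807; z_{0.3} = -0.5244, z_{0.87} = 1.126.
σ = (3.807 − 2.708)/(1.126 − (-0.5244)) = 0.666.
μ = 2.708 − (-0.5244)·0.666 = 3.057.
E[T] = exp(μ + σ²/2) = exp(3.057 + 0.2214) = 26.5 hours.

E[T] ≈ 26.5 hours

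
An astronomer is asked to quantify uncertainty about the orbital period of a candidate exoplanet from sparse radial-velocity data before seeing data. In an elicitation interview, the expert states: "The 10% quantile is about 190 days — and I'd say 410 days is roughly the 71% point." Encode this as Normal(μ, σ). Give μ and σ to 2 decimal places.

μ = 343.65, σ = 119.90

For Normal(μ,σ), the p-quantile is μ + z_p·σ. Here z_{0.1} = -1.282, z_{0.71} = 0.5534.
So 190 = μ − 1.282σ and 410 = μ + 0.5534σ.
Subtracting: σ = (410 − 190)/(0.5534 − (-1.282)) = 119.90.
Then μ = 190 − (-1.282)·119.90 = 343.65.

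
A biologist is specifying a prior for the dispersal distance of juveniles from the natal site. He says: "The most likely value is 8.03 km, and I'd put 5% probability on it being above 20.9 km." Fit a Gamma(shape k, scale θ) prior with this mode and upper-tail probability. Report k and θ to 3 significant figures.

Gamma(k,θ) with k>1 has mode (k−1)θ, so θ = 8.03/(k−1).
Need P(X < 20.9) = 0.95 with θ tied to k this way. Start at k = 2, θ = 8.03: P(X<20.9) ≈ 0.733.
Too low — raise k to concentrate. Iterating converges to k ≈ 3.95.
Then θ = 8.03/(3.95−1) ≈ 2.72.

k ≈ 3.95, θ ≈ 2.72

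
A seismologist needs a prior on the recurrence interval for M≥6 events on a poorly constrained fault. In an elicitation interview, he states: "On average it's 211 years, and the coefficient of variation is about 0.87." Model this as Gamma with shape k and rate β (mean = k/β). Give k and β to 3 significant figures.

For Gamma(k, rate β): mean = k/β, variance = k/β², so CV = 1/√k.
CV = 0.87, hence k = 1/CV² = 1.32.
Then β = k/mean = 1.32/211 = 0.00626.

k ≈ 1.32, β ≈ 0.00626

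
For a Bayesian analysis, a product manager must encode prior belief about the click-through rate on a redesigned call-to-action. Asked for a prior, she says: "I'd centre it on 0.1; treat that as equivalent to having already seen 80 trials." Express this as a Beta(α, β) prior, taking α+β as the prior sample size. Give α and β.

α = 8, β = 72

Under the effective-sample-size interpretation, Beta(α, β) has prior mean α/(α+β) and prior sample size α+β.
So α+β = 80 and α/(α+β) = 0.1, giving α = 0.1·80 = 8 and β = 80 − 8 = 72.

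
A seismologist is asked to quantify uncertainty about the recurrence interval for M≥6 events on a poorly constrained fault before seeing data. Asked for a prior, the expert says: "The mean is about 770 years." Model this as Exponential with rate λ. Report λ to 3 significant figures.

Exponential mean = 1/λ, so λ = 1/770.0 = 0.0013.

λ ≈ 0.0013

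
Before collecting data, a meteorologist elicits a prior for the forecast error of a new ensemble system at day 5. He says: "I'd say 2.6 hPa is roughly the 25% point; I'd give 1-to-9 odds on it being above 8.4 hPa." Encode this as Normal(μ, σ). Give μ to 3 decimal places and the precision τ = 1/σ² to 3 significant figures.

For Normal(μ,σ), the p-quantile is μ + z_p·σ. Here z_{0.25} = -0.6745, z_{0.9} = 1.282.
So 2.6 = μ − 0.6745σ and 8.4 = μ + 1.282σ.
Subtracting: σ = (8.4 − 2.6)/(1.282 − (-0.6745)) = 2.965.
Then μ = 2.6 − (-0.6745)·2.965 = 4.600.
Precision τ = 1/σ² = 1/2.965² = 0.114.

μ = 4.600, τ = 0.114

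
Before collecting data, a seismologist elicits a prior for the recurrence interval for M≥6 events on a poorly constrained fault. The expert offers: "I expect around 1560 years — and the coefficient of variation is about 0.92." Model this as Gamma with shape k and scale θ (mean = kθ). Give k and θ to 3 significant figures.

For Gamma(k, scale θ): mean = kθ, variance = kθ², so CV = 1/√k.
CV = 0.92, hence k = 1/CV² = 1.18.
Then θ = mean/k = 1560/1.18 = 1320.

k ≈ 1.18, θ ≈ 1320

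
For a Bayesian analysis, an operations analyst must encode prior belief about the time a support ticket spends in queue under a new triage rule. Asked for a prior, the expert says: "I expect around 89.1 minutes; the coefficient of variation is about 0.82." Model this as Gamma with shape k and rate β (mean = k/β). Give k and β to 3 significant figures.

k ≈ 1.49, β ≈ 0.0167

For Gamma(k, rate β): mean = k/β, variance = k/β², so CV = 1/√k.
CV = 0.82, hence k = 1/CV² = 1.49.
Then β = k/mean = 1.49/89.1 = 0.0167.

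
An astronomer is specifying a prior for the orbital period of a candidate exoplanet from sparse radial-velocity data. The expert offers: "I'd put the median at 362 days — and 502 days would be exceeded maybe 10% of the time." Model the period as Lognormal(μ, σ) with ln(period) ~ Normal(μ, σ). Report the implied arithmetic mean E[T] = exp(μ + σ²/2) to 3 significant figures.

E[T] ≈ 374 days

If T ~ Lognormal(μ,σ) then ln T ~ Normal(μ,σ), so the p-quantile of ln T is μ + z_p·σ.
ln(362) = 5.892 and ln(502) = 6.219; z_{0.5} = 0, z_{0.9} = 1.282.
σ = (6.219 − 5.892)/(1.282 − (0)) = 0.255.
μ = 5.892 − (0)·0.255 = 5.892.
E[T] = exp(μ + σ²/2) = exp(5.892 + 0.0325) = 374 days.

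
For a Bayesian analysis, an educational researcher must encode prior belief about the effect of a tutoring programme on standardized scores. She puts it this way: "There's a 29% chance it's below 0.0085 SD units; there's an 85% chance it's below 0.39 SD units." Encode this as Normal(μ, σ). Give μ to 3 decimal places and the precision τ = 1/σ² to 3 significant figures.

μ = 0.141, τ = 17.4

The p-quantile of Normal(μ,σ) is μ + z_p·σ, with z_{0.29} = -0.5534 and z_{0.85} = 1.036.
Eliminate σ: μ = (z₂·x₁ − z₁·x₂)/(z₂ − z₁) = (1.036·0.0085 − (-0.5534)·0.39)/1.59 = 0.141.
Then σ = (x₂ − x₁)/(z₂ − z₁) = (0.39 − 0.0085)/1.59 = 0.240.
Precision τ = 1/σ² = 1/0.24² = 17.4.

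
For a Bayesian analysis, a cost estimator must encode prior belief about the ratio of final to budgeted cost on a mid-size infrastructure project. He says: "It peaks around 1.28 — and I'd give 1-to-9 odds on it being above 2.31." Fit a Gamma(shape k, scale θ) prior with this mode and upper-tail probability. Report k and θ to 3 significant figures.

k ≈ 6.46, θ ≈ 0.234

Gamma(k,θ) with k>1 has mode (k−1)θ, so θ = 1.28/(k−1).
Need P(X < 2.31) = 0.9 with θ tied to k this way. Start at k = 2, θ = 1.28: P(X<2.31) ≈ 0.539.
Too low — raise k to concentrate. Iterating converges to k ≈ 6.46.
Then θ = 1.28/(6.46−1) ≈ 0.234.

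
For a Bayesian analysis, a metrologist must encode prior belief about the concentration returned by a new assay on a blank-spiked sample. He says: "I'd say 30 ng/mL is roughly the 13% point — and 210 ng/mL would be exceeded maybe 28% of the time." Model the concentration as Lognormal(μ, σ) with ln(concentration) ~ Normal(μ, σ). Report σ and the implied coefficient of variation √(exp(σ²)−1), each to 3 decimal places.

If T ~ Lognormal(μ,σ) then ln T ~ Normal(μ,σ), so the p-quantile of ln T is μ + z_p·σ.
ln(30) = 3.401 and ln(210) = 5.347; z_{0.13} = -1.126, z_{0.72} = 0.5828.
σ = (5.347 − 3.401)/(0.5828 − (-1.126)) = 1.138.
μ = 3.401 − (-1.126)·1.138 = 4.684.
CV = √(exp(σ²)−1) = √(exp(1.2961)−1) = 1.629.

σ ≈ 1.138, CV ≈ 1.629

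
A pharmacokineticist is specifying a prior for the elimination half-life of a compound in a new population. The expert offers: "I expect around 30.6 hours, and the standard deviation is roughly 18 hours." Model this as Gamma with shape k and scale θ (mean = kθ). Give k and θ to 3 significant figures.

k ≈ 2.89, θ ≈ 10.6

For Gamma(k, scale θ): mean = kθ, variance = kθ², so CV = 1/√k.
CV = SD/mean = 18/30.6 = 0.5882, hence k = 1/CV² = 2.89.
Then θ = mean/k = 30.6/2.89 = 10.6.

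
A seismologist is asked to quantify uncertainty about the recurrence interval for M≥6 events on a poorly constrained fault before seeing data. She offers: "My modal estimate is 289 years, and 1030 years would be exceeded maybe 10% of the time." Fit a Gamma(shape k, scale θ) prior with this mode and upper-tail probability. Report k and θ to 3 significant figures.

k ≈ 2.16, θ ≈ 250

Gamma(k,θ) with k>1 has mode (k−1)θ, so θ = 289/(k−1).
Need P(X < 1030) = 0.9 with θ tied to k this way. Start at k = 2, θ = 289: P(X<1030) ≈ 0.871.
Too low — raise k to concentrate. Iterating converges to k ≈ 2.16.
Then θ = 289/(2.16−1) ≈ 250.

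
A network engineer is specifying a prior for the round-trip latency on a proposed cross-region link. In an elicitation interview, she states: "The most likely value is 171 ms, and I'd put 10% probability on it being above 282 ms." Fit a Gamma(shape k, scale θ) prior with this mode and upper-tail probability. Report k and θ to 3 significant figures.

Gamma(k,θ) with k>1 has mode (k−1)θ, so θ = 171/(k−1).
Need P(X < 282) = 0.9 with θ tied to k this way. Start at k = 2, θ = 171: P(X<282) ≈ 0.491.
Too low — raise k to concentrate. Iterating converges to k ≈ 8.54.
Then θ = 171/(8.54−1) ≈ 22.7.

k ≈ 8.54, θ ≈ 22.7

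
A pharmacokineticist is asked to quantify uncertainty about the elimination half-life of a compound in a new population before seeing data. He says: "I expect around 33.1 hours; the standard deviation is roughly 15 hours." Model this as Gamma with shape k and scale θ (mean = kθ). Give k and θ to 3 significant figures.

k ≈ 4.87, θ ≈ 6.8

For Gamma(k, scale θ): mean = kθ, variance = kθ², so CV = 1/√k.
CV = SD/mean = 15/33.1 = 0.4532, hence k = 1/CV² = 4.87.
Then θ = mean/k = 33.1/4.87 = 6.8.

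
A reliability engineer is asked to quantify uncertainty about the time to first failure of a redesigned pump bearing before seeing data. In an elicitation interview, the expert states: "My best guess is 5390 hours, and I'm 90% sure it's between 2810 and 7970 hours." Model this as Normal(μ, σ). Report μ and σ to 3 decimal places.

μ = 5390.000, σ = 1568.529

A symmetric 90% interval runs μ ± z·σ with z = 1.645.
Half-width = 2580, so σ = 2580/1.645 = 1568.529.
μ is the stated best guess, 5390.000.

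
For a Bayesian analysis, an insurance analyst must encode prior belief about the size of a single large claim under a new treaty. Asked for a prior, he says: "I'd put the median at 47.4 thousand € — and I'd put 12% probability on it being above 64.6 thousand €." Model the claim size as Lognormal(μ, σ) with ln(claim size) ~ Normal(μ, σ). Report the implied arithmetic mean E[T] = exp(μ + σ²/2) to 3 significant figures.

If T ~ Lognormal(μ,σ) then ln T ~ Normal(μ,σ), so the p-quantile of ln T is μ + z_p·σ.
ln(47.4) = 3.859 and ln(64.6) = 4.168; z_{0.5} = 0, z_{0.88} = 1.175.
σ = (4.168 − 3.859)/(1.175 − (0)) = 0.263.
μ = 3.859 − (0)·0.263 = 3.859.
E[T] = exp(μ + σ²/2) = exp(3.859 + 0.0347) = 49.1 thousand €.

E[T] ≈ 49.1 thousand €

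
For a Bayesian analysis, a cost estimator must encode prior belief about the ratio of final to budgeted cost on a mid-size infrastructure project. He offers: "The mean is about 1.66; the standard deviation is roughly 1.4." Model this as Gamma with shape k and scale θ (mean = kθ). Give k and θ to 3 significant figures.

k ≈ 1.41, θ ≈ 1.18

For Gamma(k, scale θ): mean = kθ, variance = kθ², so CV = 1/√k.
CV = SD/mean = 1.4/1.66 = 0.8434, hence k = 1/CV² = 1.41.
Then θ = mean/k = 1.66/1.41 = 1.18.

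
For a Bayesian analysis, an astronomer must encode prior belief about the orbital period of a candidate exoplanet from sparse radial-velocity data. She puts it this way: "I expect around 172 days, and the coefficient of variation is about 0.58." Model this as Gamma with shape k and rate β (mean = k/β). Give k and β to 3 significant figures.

k ≈ 2.97, β ≈ 0.0173

For Gamma(k, rate β): mean = k/β, variance = k/β², so CV = 1/√k.
CV = 0.58, hence k = 1/CV² = 2.97.
Then β = k/mean = 2.97/172 = 0.0173.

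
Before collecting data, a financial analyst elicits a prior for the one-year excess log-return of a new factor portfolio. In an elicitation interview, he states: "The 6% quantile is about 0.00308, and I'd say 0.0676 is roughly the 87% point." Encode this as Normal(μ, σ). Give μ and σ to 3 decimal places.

For Normal(μ,σ), the p-quantile is μ + z_p·σ. Here z_{0.06} = -1.555, z_{0.87} = 1.126.
So 0.00308 = μ − 1.555σ and 0.0676 = μ + 1.126σ.
Subtracting: σ = (0.0676 − 0.00308)/(1.126 − (-1.555)) = 0.024.
Then μ = 0.00308 − (-1.555)·0.024 = 0.040.

μ = 0.040, σ = 0.024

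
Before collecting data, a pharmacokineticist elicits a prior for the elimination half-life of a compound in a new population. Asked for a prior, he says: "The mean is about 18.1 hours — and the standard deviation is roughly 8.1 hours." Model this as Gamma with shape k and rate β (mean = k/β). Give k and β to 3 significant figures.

For Gamma(k, rate β): mean = k/β, variance = k/β², so CV = 1/√k.
CV = SD/mean = 8.1/18.1 = 0.4475, hence k = 1/CV² = 4.99.
Then β = k/mean = 4.99/18.1 = 0.276.

k ≈ 4.99, β ≈ 0.276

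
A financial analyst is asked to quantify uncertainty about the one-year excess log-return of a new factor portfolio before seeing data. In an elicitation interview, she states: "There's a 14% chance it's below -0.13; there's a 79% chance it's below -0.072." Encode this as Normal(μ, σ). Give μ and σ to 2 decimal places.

For Normal(μ,σ), the p-quantile is μ + z_p·σ. Here z_{0.14} = -1.08, z_{0.79} = 0.8064.
So -0.13 = μ − 1.08σ and -0.072 = μ + 0.8064σ.
Subtracting: σ = (-0.072 − -0.13)/(0.8064 − (-1.08)) = 0.03.
Then μ = -0.13 − (-1.08)·0.03 = -0.10.

μ = -0.10, σ = 0.03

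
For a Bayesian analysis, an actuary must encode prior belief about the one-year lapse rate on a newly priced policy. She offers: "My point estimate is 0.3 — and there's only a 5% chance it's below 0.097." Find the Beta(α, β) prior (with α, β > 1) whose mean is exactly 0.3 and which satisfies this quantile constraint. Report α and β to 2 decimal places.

With mean 0.3 fixed, write α = 0.3s, β = 0.7s where s = α+β.
Need P(θ < 0.097) = 0.05 under Beta(0.3s, 0.7s). Normal approximation: (q−m)/√(m(1−m)/s) ≈ z_{0.05} = -1.64, so s ≈ 0.3·0.7·(-1.64)²/(0.097−0.3)² = 13.8.
At s = 13.8: P(θ<0.097) ≈ 0.023. Adjusting to match 0.05 gives s ≈ 9.90.
So α = 0.3·9.90 ≈ 2.97, β = 0.7·9.90 ≈ 6.93.

α ≈ 2.97, β ≈ 6.93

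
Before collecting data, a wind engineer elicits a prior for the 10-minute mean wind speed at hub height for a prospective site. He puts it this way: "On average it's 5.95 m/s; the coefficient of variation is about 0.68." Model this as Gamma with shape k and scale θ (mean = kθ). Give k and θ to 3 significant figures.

For Gamma(k, scale θ): mean = kθ, variance = kθ², so CV = 1/√k.
CV = 0.68, hence k = 1/CV² = 2.16.
Then θ = mean/k = 5.95/2.16 = 2.75.

k ≈ 2.16, θ ≈ 2.75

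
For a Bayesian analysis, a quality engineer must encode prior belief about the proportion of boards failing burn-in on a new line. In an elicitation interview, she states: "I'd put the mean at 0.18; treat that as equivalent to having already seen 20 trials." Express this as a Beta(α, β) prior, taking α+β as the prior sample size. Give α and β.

Under the effective-sample-size interpretation, Beta(α, β) has prior mean α/(α+β) and prior sample size α+β.
So α+β = 20 and α/(α+β) = 0.18, giving α = 0.18·20 = 3.6 and β = 20 − 3.6 = 16.4.

α = 3.6, β = 16.4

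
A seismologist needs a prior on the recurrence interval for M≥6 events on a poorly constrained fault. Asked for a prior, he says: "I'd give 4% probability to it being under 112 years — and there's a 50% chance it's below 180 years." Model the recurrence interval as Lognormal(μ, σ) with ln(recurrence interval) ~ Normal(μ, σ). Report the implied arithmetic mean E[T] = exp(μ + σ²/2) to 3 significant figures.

E[T] ≈ 187 years

If T ~ Lognormal(μ,σ) then ln T ~ Normal(μ,σ), so the p-quantile of ln T is μ + z_p·σ.
ln(112) = 4.718 and ln(180) = 5.193; z_{0.04} = -1.751, z_{0.5} = 0.
σ = (5.193 − 4.718)/(0 − (-1.751)) = 0.271.
μ = 4.718 − (-1.751)·0.271 = 5.193.
E[T] = exp(μ + σ²/2) = exp(5.193 + 0.0367) = 187 years.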